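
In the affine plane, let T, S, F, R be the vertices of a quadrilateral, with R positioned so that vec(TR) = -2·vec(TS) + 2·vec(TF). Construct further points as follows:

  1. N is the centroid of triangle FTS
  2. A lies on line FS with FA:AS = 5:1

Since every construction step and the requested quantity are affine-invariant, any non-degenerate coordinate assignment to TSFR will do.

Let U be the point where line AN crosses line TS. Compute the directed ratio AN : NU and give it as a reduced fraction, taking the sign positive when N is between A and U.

Assign T = (0, 0), S = (1, 0), F = (0, 1), R = (-2, 2) — the answer is frame-independent, so this choice is without loss of generality.
1. N is the centroid of triangle FTS ⇒ N = (1/3, 1/3)
2. A lies on line FS with FA:AS = 5:1 ⇒ A = (5/6, 1/6)
line AN meets TS at U = (4/3, 0)
N = A + t·(U−A) with t = -1, so AN:NU = -1:2

AN:NU = -1/2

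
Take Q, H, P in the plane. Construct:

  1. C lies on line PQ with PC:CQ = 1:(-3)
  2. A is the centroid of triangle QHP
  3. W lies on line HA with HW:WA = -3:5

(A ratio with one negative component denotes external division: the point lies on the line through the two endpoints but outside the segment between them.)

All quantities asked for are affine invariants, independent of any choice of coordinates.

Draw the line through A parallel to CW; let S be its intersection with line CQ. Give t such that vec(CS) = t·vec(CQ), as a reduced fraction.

Work in coordinates with Q = (0, 0), H = (1, 0), P = (0, 1).
1. C lies on line PQ with PC:CQ = 1:(-3) ⇒ C = (0, 3/2)
2. A is the centroid of triangle QHP ⇒ A = (1/3, 1/3)
3. W lies on line HA with HW:WA = -3:5 ⇒ W = (2, -1/2)
through A parallel to CW: direction (2, -2); meets CQ at S = (0, 2/3)
S = C + t·(Q−C) with t = 5/9

t = 5/9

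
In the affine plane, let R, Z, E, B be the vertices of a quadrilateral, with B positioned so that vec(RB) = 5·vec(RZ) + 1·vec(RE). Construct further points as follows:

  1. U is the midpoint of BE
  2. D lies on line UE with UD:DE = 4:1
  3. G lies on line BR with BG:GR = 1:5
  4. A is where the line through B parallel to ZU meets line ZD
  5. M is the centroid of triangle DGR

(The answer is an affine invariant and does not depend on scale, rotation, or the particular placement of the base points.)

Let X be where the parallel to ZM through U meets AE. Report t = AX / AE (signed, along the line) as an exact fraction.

Work in coordinates with R = (0, 0), Z = (1, 0), E = (0, 1), B = (5, 1).
1. U is the midpoint of BE ⇒ U = (5/2, 1)
2. D lies on line UE with UD:DE = 4:1 ⇒ D = (1/2, 1)
3. G lies on line BR with BG:GR = 1:5 ⇒ G = (25/6, 5/6)
4. A is where the line through B parallel to ZU meets line ZD ⇒ A = (13/8, -5/4)
5. M is the centroid of triangle DGR ⇒ M = (14/9, 11/18)
through U parallel to ZM: direction (5/9, 11/18); meets AE at X = (715/646, -172/323)
X = A + t·(E−A) with t = 103/323

t = 103/323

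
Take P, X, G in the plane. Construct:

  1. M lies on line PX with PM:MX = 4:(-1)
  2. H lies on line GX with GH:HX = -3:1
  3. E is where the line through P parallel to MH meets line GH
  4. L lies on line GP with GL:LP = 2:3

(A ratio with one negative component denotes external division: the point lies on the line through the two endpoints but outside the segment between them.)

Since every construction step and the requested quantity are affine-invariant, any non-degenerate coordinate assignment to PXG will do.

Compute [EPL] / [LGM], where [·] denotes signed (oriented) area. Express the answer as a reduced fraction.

Choose coordinates P = (0, 0), X = (1, 0), G = (0, 1).
1. M lies on line PX with PM:MX = 4:(-1) ⇒ M = (4/3, 0)
2. H lies on line GX with GH:HX = -3:1 ⇒ H = (3/2, -1/2)
3. E is where the line through P parallel to MH meets line GH ⇒ E = (-1/2, 3/2)
4. L lies on line GP with GL:LP = 2:3 ⇒ L = (0, 3/5)
2·[EPL] = 3/10, 2·[LGM] = -8/15
[EPL]:[LGM] = 3/10:-8/15 = -9/16

[EPL]:[LGM] = -9/16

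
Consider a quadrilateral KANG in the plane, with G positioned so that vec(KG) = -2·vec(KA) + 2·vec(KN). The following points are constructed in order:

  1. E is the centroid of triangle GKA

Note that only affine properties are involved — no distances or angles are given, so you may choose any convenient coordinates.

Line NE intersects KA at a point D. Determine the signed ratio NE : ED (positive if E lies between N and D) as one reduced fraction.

NE:ED = 1/2

Work in coordinates with K = (0, 0), A = (1, 0), N = (0, 1), G = (-2, 2).
1. E is the centroid of triangle GKA ⇒ E = (-1/3, 2/3)
line NE meets KA at D = (-1, 0)
E = N + t·(D−N) with t = 1/3, so NE:ED = 1/3:2/3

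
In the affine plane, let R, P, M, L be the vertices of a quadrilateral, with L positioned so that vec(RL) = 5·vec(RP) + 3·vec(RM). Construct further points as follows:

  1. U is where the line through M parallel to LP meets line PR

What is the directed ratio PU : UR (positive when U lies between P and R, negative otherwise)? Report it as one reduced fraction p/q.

PU:UR = -7/4

Work in coordinates with R = (0, 0), P = (1, 0), M = (0, 1), L = (5, 3).
1. U is where the line through M parallel to LP meets line PR ⇒ U = (-4/3, 0)
U = P + t·(R−P) with t = 7/3, so PU:UR = t:(1−t) = 7/3:-4/3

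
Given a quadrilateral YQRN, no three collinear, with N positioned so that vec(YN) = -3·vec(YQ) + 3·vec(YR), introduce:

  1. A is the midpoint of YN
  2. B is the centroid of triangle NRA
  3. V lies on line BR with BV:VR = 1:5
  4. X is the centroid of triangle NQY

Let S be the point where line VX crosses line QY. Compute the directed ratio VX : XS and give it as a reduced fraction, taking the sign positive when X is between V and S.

VX:XS = 25/36

Set Y = (0, 0), Q = (1, 0), R = (0, 1), N = (-3, 3); any affine frame gives the same invariant.
1. A is the midpoint of YN ⇒ A = (-3/2, 3/2)
2. B is the centroid of triangle NRA ⇒ B = (-3/2, 11/6)
3. V lies on line BR with BV:VR = 1:5 ⇒ V = (-5/4, 61/36)
4. X is the centroid of triangle NQY ⇒ X = (-2/3, 1)
line VX meets QY at S = (13/75, 0)
X = V + t·(S−V) with t = 25/61, so VX:XS = 25/61:36/61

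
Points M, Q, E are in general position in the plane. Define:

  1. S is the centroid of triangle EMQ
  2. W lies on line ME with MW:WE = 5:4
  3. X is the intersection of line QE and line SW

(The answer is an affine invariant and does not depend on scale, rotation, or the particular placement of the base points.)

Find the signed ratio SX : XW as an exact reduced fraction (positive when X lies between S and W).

Set M = (0, 0), Q = (1, 0), E = (0, 1); any affine frame gives the same invariant.
1. S is the centroid of triangle EMQ ⇒ S = (1/3, 1/3)
2. W lies on line ME with MW:WE = 5:4 ⇒ W = (0, 5/9)
3. X is the intersection of line QE and line SW ⇒ X = (4/3, -1/3)
X = S + t·(W−S) with t = -3, so SX:XW = t:(1−t) = -3:4

SX:XW = -3/4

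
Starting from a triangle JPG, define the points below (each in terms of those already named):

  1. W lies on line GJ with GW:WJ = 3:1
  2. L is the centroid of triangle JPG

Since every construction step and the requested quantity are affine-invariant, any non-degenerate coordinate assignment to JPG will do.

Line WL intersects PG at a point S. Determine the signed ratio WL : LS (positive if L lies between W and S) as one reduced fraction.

WL:LS = 5/4

Assign J = (0, 0), P = (1, 0), G = (0, 1) — the answer is frame-independent, so this choice is without loss of generality.
1. W lies on line GJ with GW:WJ = 3:1 ⇒ W = (0, 1/4)
2. L is the centroid of triangle JPG ⇒ L = (1/3, 1/3)
line WL meets PG at S = (3/5, 2/5)
L = W + t·(S−W) with t = 5/9, so WL:LS = 5/9:4/9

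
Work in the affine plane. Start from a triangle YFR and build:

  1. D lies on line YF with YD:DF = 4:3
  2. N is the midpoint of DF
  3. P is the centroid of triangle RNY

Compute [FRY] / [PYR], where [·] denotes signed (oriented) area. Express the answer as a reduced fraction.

[FRY]:[PYR] = -42/11

Assign Y = (0, 0), F = (1, 0), R = (0, 1) — the answer is frame-independent, so this choice is without loss of generality.
1. D lies on line YF with YD:DF = 4:3 ⇒ D = (4/7, 0)
2. N is the midpoint of DF ⇒ N = (11/14, 0)
3. P is the centroid of triangle RNY ⇒ P = (11/42, 1/3)
2·[FRY] = 1, 2·[PYR] = -11/42
[FRY]:[PYR] = 1:-11/42 = -42/11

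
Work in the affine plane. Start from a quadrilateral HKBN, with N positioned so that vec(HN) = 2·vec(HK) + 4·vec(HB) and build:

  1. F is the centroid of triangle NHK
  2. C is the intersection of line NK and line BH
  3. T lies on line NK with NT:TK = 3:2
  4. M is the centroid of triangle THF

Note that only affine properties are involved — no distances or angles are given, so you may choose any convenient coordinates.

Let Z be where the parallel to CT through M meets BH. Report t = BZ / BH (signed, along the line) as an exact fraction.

Set H = (0, 0), K = (1, 0), B = (0, 1), N = (2, 4); any affine frame gives the same invariant.
1. F is the centroid of triangle NHK ⇒ F = (1, 4/3)
2. C is the intersection of line NK and line BH ⇒ C = (0, -4)
3. T lies on line NK with NT:TK = 3:2 ⇒ T = (7/5, 8/5)
4. M is the centroid of triangle THF ⇒ M = (4/5, 44/45)
through M parallel to CT: direction (7/5, 28/5); meets BH at Z = (0, -20/9)
Z = B + t·(H−B) with t = 29/9

t = 29/9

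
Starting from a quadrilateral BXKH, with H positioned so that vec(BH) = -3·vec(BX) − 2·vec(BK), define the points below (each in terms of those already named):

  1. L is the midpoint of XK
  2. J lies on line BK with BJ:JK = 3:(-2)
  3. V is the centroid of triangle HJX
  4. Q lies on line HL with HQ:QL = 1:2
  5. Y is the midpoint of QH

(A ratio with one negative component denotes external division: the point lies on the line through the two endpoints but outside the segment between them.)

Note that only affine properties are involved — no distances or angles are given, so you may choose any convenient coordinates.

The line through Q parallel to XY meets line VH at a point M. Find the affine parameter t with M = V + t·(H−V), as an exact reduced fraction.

Choose coordinates B = (0, 0), X = (1, 0), K = (0, 1), H = (-3, -2).
1. L is the midpoint of XK ⇒ L = (1/2, 1/2)
2. J lies on line BK with BJ:JK = 3:(-2) ⇒ J = (0, 3)
3. V is the centroid of triangle HJX ⇒ V = (-2/3, 1/3)
4. Q lies on line HL with HQ:QL = 1:2 ⇒ Q = (-11/6, -7/6)
5. Y is the midpoint of QH ⇒ Y = (-29/12, -19/12)
through Q parallel to XY: direction (-41/12, -19/12); meets VH at M = (-27/11, -16/11)
M = V + t·(H−V) with t = 59/77

t = 59/77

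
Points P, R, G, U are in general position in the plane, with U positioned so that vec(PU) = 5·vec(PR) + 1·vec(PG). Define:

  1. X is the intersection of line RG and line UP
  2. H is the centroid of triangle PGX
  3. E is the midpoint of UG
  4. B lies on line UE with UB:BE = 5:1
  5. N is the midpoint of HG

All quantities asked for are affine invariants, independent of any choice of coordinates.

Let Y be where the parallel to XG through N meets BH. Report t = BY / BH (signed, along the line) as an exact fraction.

Choose coordinates P = (0, 0), R = (1, 0), G = (0, 1), U = (5, 1).
1. X is the intersection of line RG and line UP ⇒ X = (5/6, 1/6)
2. H is the centroid of triangle PGX ⇒ H = (5/18, 7/18)
3. E is the midpoint of UG ⇒ E = (5/2, 1)
4. B lies on line UE with UB:BE = 5:1 ⇒ B = (35/12, 1)
5. N is the midpoint of HG ⇒ N = (5/36, 25/36)
through N parallel to XG: direction (-5/6, 5/6); meets BH at Y = (145/351, 295/702)
Y = B + t·(H−B) with t = 37/39

t = 37/39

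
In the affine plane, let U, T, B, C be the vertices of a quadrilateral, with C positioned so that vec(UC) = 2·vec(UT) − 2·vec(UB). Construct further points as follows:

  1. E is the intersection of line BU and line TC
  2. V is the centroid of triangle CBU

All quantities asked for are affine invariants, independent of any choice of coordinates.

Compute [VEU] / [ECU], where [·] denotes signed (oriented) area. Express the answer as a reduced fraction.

[VEU]:[ECU] = -1/3

Assign U = (0, 0), T = (1, 0), B = (0, 1), C = (2, -2) — the answer is frame-independent, so this choice is without loss of generality.
1. E is the intersection of line BU and line TC ⇒ E = (0, 2)
2. V is the centroid of triangle CBU ⇒ V = (2/3, -1/3)
2·[VEU] = 4/3, 2·[ECU] = -4
[VEU]:[ECU] = 4/3:-4 = -1/3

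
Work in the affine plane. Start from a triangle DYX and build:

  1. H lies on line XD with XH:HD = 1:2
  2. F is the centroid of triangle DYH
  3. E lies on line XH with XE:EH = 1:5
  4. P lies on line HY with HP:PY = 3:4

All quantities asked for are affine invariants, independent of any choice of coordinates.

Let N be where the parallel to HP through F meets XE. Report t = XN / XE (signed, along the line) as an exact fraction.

Choose coordinates D = (0, 0), Y = (1, 0), X = (0, 1).
1. H lies on line XD with XH:HD = 1:2 ⇒ H = (0, 2/3)
2. F is the centroid of triangle DYH ⇒ F = (1/3, 2/9)
3. E lies on line XH with XE:EH = 1:5 ⇒ E = (0, 17/18)
4. P lies on line HY with HP:PY = 3:4 ⇒ P = (3/7, 8/21)
through F parallel to HP: direction (3/7, -2/7); meets XE at N = (0, 4/9)
N = X + t·(E−X) with t = 10

t = 10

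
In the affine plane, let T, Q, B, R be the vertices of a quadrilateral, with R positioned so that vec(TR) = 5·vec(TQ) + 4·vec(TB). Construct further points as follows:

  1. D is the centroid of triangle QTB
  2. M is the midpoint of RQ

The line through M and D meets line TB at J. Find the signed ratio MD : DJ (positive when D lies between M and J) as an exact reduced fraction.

MD:DJ = 8

Set T = (0, 0), Q = (1, 0), B = (0, 1), R = (5, 4); any affine frame gives the same invariant.
1. D is the centroid of triangle QTB ⇒ D = (1/3, 1/3)
2. M is the midpoint of RQ ⇒ M = (3, 2)
line MD meets TB at J = (0, 1/8)
D = M + t·(J−M) with t = 8/9, so MD:DJ = 8/9:1/9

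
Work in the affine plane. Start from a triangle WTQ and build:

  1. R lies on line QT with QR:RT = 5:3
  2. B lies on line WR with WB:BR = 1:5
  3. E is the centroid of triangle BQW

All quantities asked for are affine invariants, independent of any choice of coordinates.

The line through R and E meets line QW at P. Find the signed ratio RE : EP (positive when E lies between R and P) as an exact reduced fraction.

RE:EP = 17

Assign W = (0, 0), T = (1, 0), Q = (0, 1) — the answer is frame-independent, so this choice is without loss of generality.
1. R lies on line QT with QR:RT = 5:3 ⇒ R = (5/8, 3/8)
2. B lies on line WR with WB:BR = 1:5 ⇒ B = (5/48, 1/16)
3. E is the centroid of triangle BQW ⇒ E = (5/144, 17/48)
line RE meets QW at P = (0, 6/17)
E = R + t·(P−R) with t = 17/18, so RE:EP = 17/18:1/18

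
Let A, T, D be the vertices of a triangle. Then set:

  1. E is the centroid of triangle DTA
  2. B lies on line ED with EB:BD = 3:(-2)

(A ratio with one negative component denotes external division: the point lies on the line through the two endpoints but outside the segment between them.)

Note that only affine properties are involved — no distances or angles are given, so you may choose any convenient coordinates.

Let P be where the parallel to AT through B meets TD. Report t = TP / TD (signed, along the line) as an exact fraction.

t = 7/3

Work in coordinates with A = (0, 0), T = (1, 0), D = (0, 1).
1. E is the centroid of triangle DTA ⇒ E = (1/3, 1/3)
2. B lies on line ED with EB:BD = 3:(-2) ⇒ B = (-2/3, 7/3)
through B parallel to AT: direction (1, 0); meets TD at P = (-4/3, 7/3)
P = T + t·(D−T) with t = 7/3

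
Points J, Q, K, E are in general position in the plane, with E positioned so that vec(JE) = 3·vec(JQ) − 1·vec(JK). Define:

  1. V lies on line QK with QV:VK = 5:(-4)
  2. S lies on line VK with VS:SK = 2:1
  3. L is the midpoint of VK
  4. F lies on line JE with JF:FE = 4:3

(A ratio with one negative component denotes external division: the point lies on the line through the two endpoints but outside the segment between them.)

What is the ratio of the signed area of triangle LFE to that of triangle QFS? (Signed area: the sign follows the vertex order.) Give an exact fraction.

Choose coordinates J = (0, 0), Q = (1, 0), K = (0, 1), E = (3, -1).
1. V lies on line QK with QV:VK = 5:(-4) ⇒ V = (-4, 5)
2. S lies on line VK with VS:SK = 2:1 ⇒ S = (-4/3, 7/3)
3. L is the midpoint of VK ⇒ L = (-2, 3)
4. F lies on line JE with JF:FE = 4:3 ⇒ F = (12/7, -4/7)
2·[LFE] = 3, 2·[QFS] = 1/3
[LFE]:[QFS] = 3:1/3 = 9

[LFE]:[QFS] = 9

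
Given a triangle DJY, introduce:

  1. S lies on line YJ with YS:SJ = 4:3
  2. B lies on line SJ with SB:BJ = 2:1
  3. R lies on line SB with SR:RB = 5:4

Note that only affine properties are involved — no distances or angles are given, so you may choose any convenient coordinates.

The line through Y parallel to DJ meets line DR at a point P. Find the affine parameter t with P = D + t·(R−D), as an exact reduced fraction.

Work in coordinates with D = (0, 0), J = (1, 0), Y = (0, 1).
1. S lies on line YJ with YS:SJ = 4:3 ⇒ S = (4/7, 3/7)
2. B lies on line SJ with SB:BJ = 2:1 ⇒ B = (6/7, 1/7)
3. R lies on line SB with SR:RB = 5:4 ⇒ R = (46/63, 17/63)
through Y parallel to DJ: direction (1, 0); meets DR at P = (46/17, 1)
P = D + t·(R−D) with t = 63/17

t = 63/17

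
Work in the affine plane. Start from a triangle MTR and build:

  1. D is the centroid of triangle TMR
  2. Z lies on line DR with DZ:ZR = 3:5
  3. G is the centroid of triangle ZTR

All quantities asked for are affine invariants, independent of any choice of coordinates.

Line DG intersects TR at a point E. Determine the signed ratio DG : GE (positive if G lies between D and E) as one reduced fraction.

DG:GE = 19/5

Set M = (0, 0), T = (1, 0), R = (0, 1); any affine frame gives the same invariant.
1. D is the centroid of triangle TMR ⇒ D = (1/3, 1/3)
2. Z lies on line DR with DZ:ZR = 3:5 ⇒ Z = (5/24, 7/12)
3. G is the centroid of triangle ZTR ⇒ G = (29/72, 19/36)
line DG meets TR at E = (8/19, 11/19)
G = D + t·(E−D) with t = 19/24, so DG:GE = 19/24:5/24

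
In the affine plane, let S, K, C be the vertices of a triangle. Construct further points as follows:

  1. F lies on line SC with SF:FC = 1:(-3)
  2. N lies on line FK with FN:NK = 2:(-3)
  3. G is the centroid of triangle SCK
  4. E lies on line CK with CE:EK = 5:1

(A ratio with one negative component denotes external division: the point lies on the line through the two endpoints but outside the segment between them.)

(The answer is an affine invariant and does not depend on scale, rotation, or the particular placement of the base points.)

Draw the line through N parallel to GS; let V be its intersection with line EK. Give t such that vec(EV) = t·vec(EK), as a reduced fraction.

t = -7/2

Work in coordinates with S = (0, 0), K = (1, 0), C = (0, 1).
1. F lies on line SC with SF:FC = 1:(-3) ⇒ F = (0, -1/2)
2. N lies on line FK with FN:NK = 2:(-3) ⇒ N = (-2, -3/2)
3. G is the centroid of triangle SCK ⇒ G = (1/3, 1/3)
4. E lies on line CK with CE:EK = 5:1 ⇒ E = (5/6, 1/6)
through N parallel to GS: direction (-1/3, -1/3); meets EK at V = (1/4, 3/4)
V = E + t·(K−E) with t = -7/2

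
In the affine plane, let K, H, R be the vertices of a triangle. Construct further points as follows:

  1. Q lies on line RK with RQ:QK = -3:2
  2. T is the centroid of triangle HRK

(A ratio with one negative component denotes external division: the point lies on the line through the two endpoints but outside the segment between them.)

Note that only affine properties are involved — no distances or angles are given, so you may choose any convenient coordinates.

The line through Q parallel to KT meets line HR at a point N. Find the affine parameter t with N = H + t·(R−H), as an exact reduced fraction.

Assign K = (0, 0), H = (1, 0), R = (0, 1) — the answer is frame-independent, so this choice is without loss of generality.
1. Q lies on line RK with RQ:QK = -3:2 ⇒ Q = (0, -2)
2. T is the centroid of triangle HRK ⇒ T = (1/3, 1/3)
through Q parallel to KT: direction (1/3, 1/3); meets HR at N = (3/2, -1/2)
N = H + t·(R−H) with t = -1/2

t = -1/2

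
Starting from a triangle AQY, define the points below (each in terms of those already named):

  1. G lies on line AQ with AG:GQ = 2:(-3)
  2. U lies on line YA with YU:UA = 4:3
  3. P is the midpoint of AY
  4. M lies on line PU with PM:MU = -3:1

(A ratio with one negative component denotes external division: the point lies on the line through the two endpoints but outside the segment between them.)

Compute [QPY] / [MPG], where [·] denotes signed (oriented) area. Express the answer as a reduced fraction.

[QPY]:[MPG] = -7/3

Set A = (0, 0), Q = (1, 0), Y = (0, 1); any affine frame gives the same invariant.
1. G lies on line AQ with AG:GQ = 2:(-3) ⇒ G = (-2, 0)
2. U lies on line YA with YU:UA = 4:3 ⇒ U = (0, 3/7)
3. P is the midpoint of AY ⇒ P = (0, 1/2)
4. M lies on line PU with PM:MU = -3:1 ⇒ M = (0, 11/28)
2·[QPY] = -1/2, 2·[MPG] = 3/14
[QPY]:[MPG] = -1/2:3/14 = -7/3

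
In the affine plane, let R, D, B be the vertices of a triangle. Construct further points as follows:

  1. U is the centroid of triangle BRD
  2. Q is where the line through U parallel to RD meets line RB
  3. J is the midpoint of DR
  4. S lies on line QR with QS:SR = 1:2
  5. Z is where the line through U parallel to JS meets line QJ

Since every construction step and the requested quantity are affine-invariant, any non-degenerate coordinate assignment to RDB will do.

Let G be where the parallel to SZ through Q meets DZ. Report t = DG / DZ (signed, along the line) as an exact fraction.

t = 9/11

Choose coordinates R = (0, 0), D = (1, 0), B = (0, 1).
1. U is the centroid of triangle BRD ⇒ U = (1/3, 1/3)
2. Q is where the line through U parallel to RD meets line RB ⇒ Q = (0, 1/3)
3. J is the midpoint of DR ⇒ J = (1/2, 0)
4. S lies on line QR with QS:SR = 1:2 ⇒ S = (0, 2/9)
5. Z is where the line through U parallel to JS meets line QJ ⇒ Z = (-2/3, 7/9)
through Q parallel to SZ: direction (-2/3, 5/9); meets DZ at G = (-4/11, 7/11)
G = D + t·(Z−D) with t = 9/11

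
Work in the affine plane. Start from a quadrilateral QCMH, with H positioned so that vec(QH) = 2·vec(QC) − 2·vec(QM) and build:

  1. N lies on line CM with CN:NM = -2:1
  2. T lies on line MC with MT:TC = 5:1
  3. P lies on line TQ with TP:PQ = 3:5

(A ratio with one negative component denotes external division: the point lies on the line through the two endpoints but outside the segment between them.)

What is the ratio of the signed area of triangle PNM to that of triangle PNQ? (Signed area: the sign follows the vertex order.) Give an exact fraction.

Work in coordinates with Q = (0, 0), C = (1, 0), M = (0, 1), H = (2, -2).
1. N lies on line CM with CN:NM = -2:1 ⇒ N = (-1, 2)
2. T lies on line MC with MT:TC = 5:1 ⇒ T = (5/6, 1/6)
3. P lies on line TQ with TP:PQ = 3:5 ⇒ P = (25/48, 5/48)
2·[PNM] = -3/8, 2·[PNQ] = 55/48
[PNM]:[PNQ] = -3/8:55/48 = -18/55

[PNM]:[PNQ] = -18/55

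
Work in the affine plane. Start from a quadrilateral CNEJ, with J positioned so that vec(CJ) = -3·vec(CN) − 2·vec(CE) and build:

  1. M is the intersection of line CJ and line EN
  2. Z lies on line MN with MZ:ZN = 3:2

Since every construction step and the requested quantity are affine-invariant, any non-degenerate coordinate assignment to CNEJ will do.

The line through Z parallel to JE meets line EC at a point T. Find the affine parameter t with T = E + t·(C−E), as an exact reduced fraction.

Assign C = (0, 0), N = (1, 0), E = (0, 1), J = (-3, -2) — the answer is frame-independent, so this choice is without loss of generality.
1. M is the intersection of line CJ and line EN ⇒ M = (3/5, 2/5)
2. Z lies on line MN with MZ:ZN = 3:2 ⇒ Z = (21/25, 4/25)
through Z parallel to JE: direction (3, 3); meets EC at T = (0, -17/25)
T = E + t·(C−E) with t = 42/25

t = 42/25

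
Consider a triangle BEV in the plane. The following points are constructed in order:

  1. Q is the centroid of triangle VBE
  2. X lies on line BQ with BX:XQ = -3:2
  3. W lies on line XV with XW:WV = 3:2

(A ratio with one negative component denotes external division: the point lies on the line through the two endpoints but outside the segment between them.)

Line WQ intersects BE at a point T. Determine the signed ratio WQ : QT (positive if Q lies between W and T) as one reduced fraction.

Assign B = (0, 0), E = (1, 0), V = (0, 1) — the answer is frame-independent, so this choice is without loss of generality.
1. Q is the centroid of triangle VBE ⇒ Q = (1/3, 1/3)
2. X lies on line BQ with BX:XQ = -3:2 ⇒ X = (1, 1)
3. W lies on line XV with XW:WV = 3:2 ⇒ W = (2/5, 1)
line WQ meets BE at T = (3/10, 0)
Q = W + t·(T−W) with t = 2/3, so WQ:QT = 2/3:1/3

WQ:QT = 2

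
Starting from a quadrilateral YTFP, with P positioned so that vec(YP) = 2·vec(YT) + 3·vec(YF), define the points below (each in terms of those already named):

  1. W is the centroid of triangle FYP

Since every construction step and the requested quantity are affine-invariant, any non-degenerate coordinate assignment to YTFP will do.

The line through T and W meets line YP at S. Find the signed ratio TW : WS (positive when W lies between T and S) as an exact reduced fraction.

Assign Y = (0, 0), T = (1, 0), F = (0, 1), P = (2, 3) — the answer is frame-independent, so this choice is without loss of generality.
1. W is the centroid of triangle FYP ⇒ W = (2/3, 4/3)
line TW meets YP at S = (8/11, 12/11)
W = T + t·(S−T) with t = 11/9, so TW:WS = 11/9:-2/9

TW:WS = -11/2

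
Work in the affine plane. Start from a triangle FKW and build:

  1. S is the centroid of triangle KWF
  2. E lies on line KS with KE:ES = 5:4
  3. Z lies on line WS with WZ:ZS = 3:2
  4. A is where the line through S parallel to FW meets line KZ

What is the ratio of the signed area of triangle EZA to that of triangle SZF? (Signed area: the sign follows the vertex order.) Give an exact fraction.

[EZA]:[SZF] = -5/54

Work in coordinates with F = (0, 0), K = (1, 0), W = (0, 1).
1. S is the centroid of triangle KWF ⇒ S = (1/3, 1/3)
2. E lies on line KS with KE:ES = 5:4 ⇒ E = (17/27, 5/27)
3. Z lies on line WS with WZ:ZS = 3:2 ⇒ Z = (1/5, 3/5)
4. A is where the line through S parallel to FW meets line KZ ⇒ A = (1/3, 1/2)
2·[EZA] = -1/81, 2·[SZF] = 2/15
[EZA]:[SZF] = -1/81:2/15 = -5/54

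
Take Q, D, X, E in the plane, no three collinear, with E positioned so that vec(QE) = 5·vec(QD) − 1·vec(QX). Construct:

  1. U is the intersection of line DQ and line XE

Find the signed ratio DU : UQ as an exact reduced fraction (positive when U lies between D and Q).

DU:UQ = -3/5

Choose coordinates Q = (0, 0), D = (1, 0), X = (0, 1), E = (5, -1).
1. U is the intersection of line DQ and line XE ⇒ U = (5/2, 0)
U = D + t·(Q−D) with t = -3/2, so DU:UQ = t:(1−t) = -3/2:5/2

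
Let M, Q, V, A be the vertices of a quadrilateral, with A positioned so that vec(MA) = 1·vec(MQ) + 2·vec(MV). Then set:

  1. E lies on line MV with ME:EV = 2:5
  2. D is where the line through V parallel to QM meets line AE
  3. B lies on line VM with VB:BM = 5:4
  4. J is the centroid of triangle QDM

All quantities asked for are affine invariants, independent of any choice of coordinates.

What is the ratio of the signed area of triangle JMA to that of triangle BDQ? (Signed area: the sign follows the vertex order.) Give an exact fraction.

[JMA]:[BDQ] = 33/40

Choose coordinates M = (0, 0), Q = (1, 0), V = (0, 1), A = (1, 2).
1. E lies on line MV with ME:EV = 2:5 ⇒ E = (0, 2/7)
2. D is where the line through V parallel to QM meets line AE ⇒ D = (5/12, 1)
3. B lies on line VM with VB:BM = 5:4 ⇒ B = (0, 4/9)
4. J is the centroid of triangle QDM ⇒ J = (17/36, 1/3)
2·[JMA] = -11/18, 2·[BDQ] = -20/27
[JMA]:[BDQ] = -11/18:-20/27 = 33/40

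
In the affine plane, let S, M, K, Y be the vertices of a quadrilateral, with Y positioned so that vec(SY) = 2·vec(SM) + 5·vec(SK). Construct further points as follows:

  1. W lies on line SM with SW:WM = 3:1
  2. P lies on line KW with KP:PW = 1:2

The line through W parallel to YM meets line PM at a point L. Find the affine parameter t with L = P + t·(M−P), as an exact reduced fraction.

t = 38/53

Work in coordinates with S = (0, 0), M = (1, 0), K = (0, 1), Y = (2, 5).
1. W lies on line SM with SW:WM = 3:1 ⇒ W = (3/4, 0)
2. P lies on line KW with KP:PW = 1:2 ⇒ P = (1/4, 2/3)
through W parallel to YM: direction (-1, -5); meets PM at L = (167/212, 10/53)
L = P + t·(M−P) with t = 38/53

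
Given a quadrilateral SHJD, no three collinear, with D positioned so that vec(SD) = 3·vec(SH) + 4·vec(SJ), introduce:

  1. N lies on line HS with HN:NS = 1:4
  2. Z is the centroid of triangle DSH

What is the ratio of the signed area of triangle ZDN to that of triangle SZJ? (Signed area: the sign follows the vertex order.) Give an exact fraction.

[ZDN]:[SZJ] = -3/5

Assign S = (0, 0), H = (1, 0), J = (0, 1), D = (3, 4) — the answer is frame-independent, so this choice is without loss of generality.
1. N lies on line HS with HN:NS = 1:4 ⇒ N = (4/5, 0)
2. Z is the centroid of triangle DSH ⇒ Z = (4/3, 4/3)
2·[ZDN] = -4/5, 2·[SZJ] = 4/3
[ZDN]:[SZJ] = -4/5:4/3 = -3/5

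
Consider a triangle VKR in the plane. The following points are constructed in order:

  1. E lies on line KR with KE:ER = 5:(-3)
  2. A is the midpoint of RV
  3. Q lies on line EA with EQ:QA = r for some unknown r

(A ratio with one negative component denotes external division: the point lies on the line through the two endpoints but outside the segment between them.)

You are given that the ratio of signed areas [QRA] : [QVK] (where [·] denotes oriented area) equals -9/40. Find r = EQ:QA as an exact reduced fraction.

r = 5/3

Work in coordinates with V = (0, 0), K = (1, 0), R = (0, 1).
1. E lies on line KR with KE:ER = 5:(-3) ⇒ E = (-3/2, 5/2)
2. A is the midpoint of RV ⇒ A = (0, 1/2)
3. With EQ:QA = r, write λ = r/(r+1) so Q = E + λ·(A−E); Q is affine-linear in λ
Every point depending on Q is an affine combination of Q and λ-independent points, so each such coordinate is linear in λ; the λ² term in each signed area is a multiple of (A−E)×(A−E) = 0, so 2·[QRA] and 2·[QVK] are each linear in λ. Evaluating at λ=0 and λ=1:
  2·[QRA] = 3/4·λ − 3/4,   2·[QVK] = -2·λ + 5/2
So [QRA]:[QVK] = (3/4·λ − 3/4) / (-2·λ + 5/2). Setting this equal to -9/40:
  3/4·λ − 3/4 = -9/40·(-2·λ + 5/2)  ⇒  λ = 5/8
Then r = λ/(1−λ) = (5/8)/(3/8) = 5/3. Check: with r = 5/3, Q = (-9/16, 5/4) and [QRA]:[QVK] = -9/40 as required.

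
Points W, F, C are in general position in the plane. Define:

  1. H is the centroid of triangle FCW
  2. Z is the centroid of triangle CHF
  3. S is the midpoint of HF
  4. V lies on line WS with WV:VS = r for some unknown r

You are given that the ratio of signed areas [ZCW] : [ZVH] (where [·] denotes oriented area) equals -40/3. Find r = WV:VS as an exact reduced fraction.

r = 3/2

Work in coordinates with W = (0, 0), F = (1, 0), C = (0, 1).
1. H is the centroid of triangle FCW ⇒ H = (1/3, 1/3)
2. Z is the centroid of triangle CHF ⇒ Z = (4/9, 4/9)
3. S is the midpoint of HF ⇒ S = (2/3, 1/6)
4. With WV:VS = r, write λ = r/(r+1) so V = W + λ·(S−W); V is affine-linear in λ
Every point depending on V is an affine combination of V and λ-independent points, so each such coordinate is linear in λ; the λ² term in each signed area is a multiple of (S−W)×(S−W) = 0, so 2·[ZCW] and 2·[ZVH] are each linear in λ. Evaluating at λ=0 and λ=1:
  2·[ZCW] = 4/9,   2·[ZVH] = -1/18·λ
So [ZCW]:[ZVH] = (4/9) / (-1/18·λ). Setting this equal to -40/3:
  4/9 = -40/3·(-1/18·λ)  ⇒  λ = 3/5
Then r = λ/(1−λ) = (3/5)/(2/5) = 3/2. Check: with r = 3/2, V = (2/5, 1/10) and [ZCW]:[ZVH] = -40/3 as required.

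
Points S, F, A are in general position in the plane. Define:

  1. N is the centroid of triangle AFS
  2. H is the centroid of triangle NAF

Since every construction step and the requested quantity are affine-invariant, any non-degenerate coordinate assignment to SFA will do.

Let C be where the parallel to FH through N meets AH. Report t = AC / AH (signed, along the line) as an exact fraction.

t = 2

Set S = (0, 0), F = (1, 0), A = (0, 1); any affine frame gives the same invariant.
1. N is the centroid of triangle AFS ⇒ N = (1/3, 1/3)
2. H is the centroid of triangle NAF ⇒ H = (4/9, 4/9)
through N parallel to FH: direction (-5/9, 4/9); meets AH at C = (8/9, -1/9)
C = A + t·(H−A) with t = 2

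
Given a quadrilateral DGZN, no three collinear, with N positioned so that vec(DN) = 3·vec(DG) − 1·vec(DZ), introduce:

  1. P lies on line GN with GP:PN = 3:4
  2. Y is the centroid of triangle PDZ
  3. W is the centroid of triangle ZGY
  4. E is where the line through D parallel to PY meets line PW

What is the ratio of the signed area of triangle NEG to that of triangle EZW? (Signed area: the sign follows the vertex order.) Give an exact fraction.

[NEG]:[EZW] = -63/88

Work in coordinates with D = (0, 0), G = (1, 0), Z = (0, 1), N = (3, -1).
1. P lies on line GN with GP:PN = 3:4 ⇒ P = (13/7, -3/7)
2. Y is the centroid of triangle PDZ ⇒ Y = (13/21, 4/21)
3. W is the centroid of triangle ZGY ⇒ W = (34/63, 25/63)
4. E is where the line through D parallel to PY meets line PW ⇒ E = (122/21, -61/21)
2·[NEG] = -1, 2·[EZW] = 88/63
[NEG]:[EZW] = -1:88/63 = -63/88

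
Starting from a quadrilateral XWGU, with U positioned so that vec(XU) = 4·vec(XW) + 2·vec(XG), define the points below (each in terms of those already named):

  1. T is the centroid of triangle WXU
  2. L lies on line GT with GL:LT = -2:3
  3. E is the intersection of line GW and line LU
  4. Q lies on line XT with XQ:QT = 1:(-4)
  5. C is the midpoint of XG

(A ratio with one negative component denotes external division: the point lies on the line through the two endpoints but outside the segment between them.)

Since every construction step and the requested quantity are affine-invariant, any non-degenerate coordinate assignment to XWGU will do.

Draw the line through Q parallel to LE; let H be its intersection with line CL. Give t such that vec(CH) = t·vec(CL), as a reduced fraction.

t = -46/87

Set X = (0, 0), W = (1, 0), G = (0, 1), U = (4, 2); any affine frame gives the same invariant.
1. T is the centroid of triangle WXU ⇒ T = (5/3, 2/3)
2. L lies on line GT with GL:LT = -2:3 ⇒ L = (-10/3, 5/3)
3. E is the intersection of line GW and line LU ⇒ E = (-18/23, 41/23)
4. Q lies on line XT with XQ:QT = 1:(-4) ⇒ Q = (-5/9, -2/9)
5. C is the midpoint of XG ⇒ C = (0, 1/2)
through Q parallel to LE: direction (176/69, 8/69); meets CL at H = (460/261, -61/522)
H = C + t·(L−C) with t = -46/87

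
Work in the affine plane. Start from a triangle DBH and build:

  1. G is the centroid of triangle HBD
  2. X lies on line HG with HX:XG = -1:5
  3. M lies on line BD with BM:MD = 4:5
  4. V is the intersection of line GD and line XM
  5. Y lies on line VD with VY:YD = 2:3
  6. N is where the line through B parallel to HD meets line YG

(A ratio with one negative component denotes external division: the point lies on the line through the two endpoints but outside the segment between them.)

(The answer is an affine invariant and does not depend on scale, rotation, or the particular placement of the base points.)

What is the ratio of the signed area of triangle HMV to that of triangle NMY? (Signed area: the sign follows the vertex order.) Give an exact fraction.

[HMV]:[NMY] = -1/153

Work in coordinates with D = (0, 0), B = (1, 0), H = (0, 1).
1. G is the centroid of triangle HBD ⇒ G = (1/3, 1/3)
2. X lies on line HG with HX:XG = -1:5 ⇒ X = (-1/12, 7/6)
3. M lies on line BD with BM:MD = 4:5 ⇒ M = (5/9, 0)
4. V is the intersection of line GD and line XM ⇒ V = (14/39, 14/39)
5. Y lies on line VD with VY:YD = 2:3 ⇒ Y = (14/65, 14/65)
6. N is where the line through B parallel to HD meets line YG ⇒ N = (1, 1)
2·[HMV] = 1/351, 2·[NMY] = -17/39
[HMV]:[NMY] = 1/351:-17/39 = -1/153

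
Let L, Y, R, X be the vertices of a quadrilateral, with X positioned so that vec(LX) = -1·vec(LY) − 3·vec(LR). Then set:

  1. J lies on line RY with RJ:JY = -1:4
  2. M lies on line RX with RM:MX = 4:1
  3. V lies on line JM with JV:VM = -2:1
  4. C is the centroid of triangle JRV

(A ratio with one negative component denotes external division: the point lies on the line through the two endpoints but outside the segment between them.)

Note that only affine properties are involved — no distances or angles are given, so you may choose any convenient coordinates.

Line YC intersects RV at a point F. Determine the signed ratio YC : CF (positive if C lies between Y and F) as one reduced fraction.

YC:CF = -10

Work in coordinates with L = (0, 0), Y = (1, 0), R = (0, 1), X = (-1, -3).
1. J lies on line RY with RJ:JY = -1:4 ⇒ J = (-1/3, 4/3)
2. M lies on line RX with RM:MX = 4:1 ⇒ M = (-4/5, -11/5)
3. V lies on line JM with JV:VM = -2:1 ⇒ V = (-19/15, -86/15)
4. C is the centroid of triangle JRV ⇒ C = (-8/15, -17/15)
line YC meets RV at F = (-19/50, -51/50)
C = Y + t·(F−Y) with t = 10/9, so YC:CF = 10/9:-1/9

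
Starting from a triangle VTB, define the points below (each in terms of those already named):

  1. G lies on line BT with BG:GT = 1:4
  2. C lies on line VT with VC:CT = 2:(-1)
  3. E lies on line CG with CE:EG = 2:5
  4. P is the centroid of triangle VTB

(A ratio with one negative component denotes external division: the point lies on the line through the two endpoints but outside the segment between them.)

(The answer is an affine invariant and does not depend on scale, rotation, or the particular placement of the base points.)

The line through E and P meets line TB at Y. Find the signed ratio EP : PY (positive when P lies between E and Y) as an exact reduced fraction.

EP:PY = -22/7

Set V = (0, 0), T = (1, 0), B = (0, 1); any affine frame gives the same invariant.
1. G lies on line BT with BG:GT = 1:4 ⇒ G = (1/5, 4/5)
2. C lies on line VT with VC:CT = 2:(-1) ⇒ C = (2, 0)
3. E lies on line CG with CE:EG = 2:5 ⇒ E = (52/35, 8/35)
4. P is the centroid of triangle VTB ⇒ P = (1/3, 1/3)
line EP meets TB at Y = (7/10, 3/10)
P = E + t·(Y−E) with t = 22/15, so EP:PY = 22/15:-7/15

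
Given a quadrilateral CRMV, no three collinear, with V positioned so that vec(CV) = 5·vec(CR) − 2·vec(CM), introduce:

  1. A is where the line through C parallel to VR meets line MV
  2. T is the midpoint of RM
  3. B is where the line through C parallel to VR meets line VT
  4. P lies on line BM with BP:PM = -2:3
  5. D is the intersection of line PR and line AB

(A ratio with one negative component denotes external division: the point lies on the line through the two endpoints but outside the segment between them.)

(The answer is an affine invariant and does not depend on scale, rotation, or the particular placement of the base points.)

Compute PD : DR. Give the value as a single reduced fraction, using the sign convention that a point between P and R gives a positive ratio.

PD:DR = 4

Set C = (0, 0), R = (1, 0), M = (0, 1), V = (5, -2); any affine frame gives the same invariant.
1. A is where the line through C parallel to VR meets line MV ⇒ A = (10, -5)
2. T is the midpoint of RM ⇒ T = (1/2, 1/2)
3. B is where the line through C parallel to VR meets line VT ⇒ B = (14, -7)
4. P lies on line BM with BP:PM = -2:3 ⇒ P = (42, -23)
5. D is the intersection of line PR and line AB ⇒ D = (46/5, -23/5)
D = P + t·(R−P) with t = 4/5, so PD:DR = t:(1−t) = 4/5:1/5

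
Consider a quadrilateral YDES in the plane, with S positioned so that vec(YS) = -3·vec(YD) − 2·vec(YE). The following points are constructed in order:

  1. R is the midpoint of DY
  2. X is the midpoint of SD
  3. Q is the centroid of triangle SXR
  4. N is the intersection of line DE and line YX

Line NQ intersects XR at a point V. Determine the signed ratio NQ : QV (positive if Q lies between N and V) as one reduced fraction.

Assign Y = (0, 0), D = (1, 0), E = (0, 1), S = (-3, -2) — the answer is frame-independent, so this choice is without loss of generality.
1. R is the midpoint of DY ⇒ R = (1/2, 0)
2. X is the midpoint of SD ⇒ X = (-1, -1)
3. Q is the centroid of triangle SXR ⇒ Q = (-7/6, -1)
4. N is the intersection of line DE and line YX ⇒ N = (1/2, 1/2)
line NQ meets XR at V = (-23/14, -10/7)
Q = N + t·(V−N) with t = 7/9, so NQ:QV = 7/9:2/9

NQ:QV = 7/2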